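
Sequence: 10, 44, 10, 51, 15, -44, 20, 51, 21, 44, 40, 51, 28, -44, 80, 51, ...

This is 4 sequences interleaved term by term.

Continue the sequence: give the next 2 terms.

36, 44

Taking every 4th term gives 4 separate tracks.
Track A = 10, 15, 21, 28: triangular numbers n(n+1)/2 for n = 4, 5, ….
Track B = 44, -44, 44, -44: alternating ±44.
Track C = 10, 20, 40, 80: a geometric progression (common ratio 2).
Track D = 51, 51, 51, 51: always 51.
The 17th slot belongs to track A; its 5th term is 36.
Position 18 falls in track B as its term 5, giving 44.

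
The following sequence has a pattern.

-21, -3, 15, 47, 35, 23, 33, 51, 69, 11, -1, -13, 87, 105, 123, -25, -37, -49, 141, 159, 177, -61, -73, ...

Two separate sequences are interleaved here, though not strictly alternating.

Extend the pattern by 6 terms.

Positions follow the repeating pattern AAABBB; grouping by letter gives 2 tracks.
Stream A = -21, -3, 15, 33, 51, 69, 87, 105, 123, 141, 159, 177: arithmetic with common difference +18.
Stream B = 47, 35, 23, 11, -1, -13, -25, -37, -49, -61, -73: linear: a_n = 59 − 12·n.
Position 24 falls in stream B as its term 12, giving -85.
Term 25 comes from stream A (its 13th entry): 195.
The 26th slot belongs to stream A; its 14th term is 213.
The 27th slot belongs to stream A; its 15th term is 231.
Position 28 falls in stream B as its term 13, giving -97.
Position 29 → stream B, term 14 = -109.

-85, 195, 213, 231, -97, -109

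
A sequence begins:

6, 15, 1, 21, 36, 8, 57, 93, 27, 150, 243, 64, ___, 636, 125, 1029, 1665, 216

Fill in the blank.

Reading positions in blocks of 3 reveals the pattern AAB — 2 tracks woven together.
Subsequence A: 6, 15, 21, 36, 57, 93, 150, 243, ?, 636, 1029, 1665. Each term equals the sum of the previous two.
Subsequence B: 1, 8, 27, 64, 125, 216. The cubes 1³, 2³, 3³, ….
So the missing entry in subsequence A is 393.

393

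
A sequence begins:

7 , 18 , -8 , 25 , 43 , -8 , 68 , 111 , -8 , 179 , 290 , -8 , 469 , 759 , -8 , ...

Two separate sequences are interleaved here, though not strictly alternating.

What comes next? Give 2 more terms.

1228, 1987

Positions follow the repeating pattern AAB; grouping by letter gives 2 tracks.
Subsequence A is 7, 18, 25, 43, 68, 111, 179, 290, 469, 759, which is Fibonacci-style (each term is the sum of the two before it).
Subsequence B is -8, -8, -8, -8, -8, which is always -8.
Term 16 comes from subsequence A (its 11th entry): 1228.
The 17th slot belongs to subsequence A; its 12th term is 1987.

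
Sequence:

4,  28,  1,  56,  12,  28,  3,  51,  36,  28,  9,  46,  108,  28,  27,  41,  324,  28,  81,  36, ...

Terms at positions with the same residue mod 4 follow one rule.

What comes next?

Read the sequence 4 terms at a time; column i is its own pattern.
Track A: 4, 12, 36, 108, 324 (multiplying by 3 each time).
Track B: 28, 28, 28, 28, 28 (the constant sequence 28).
Track C: 1, 3, 9, 27, 81 (powers of 3).
Track D: 56, 51, 46, 41, 36 (arithmetic with common difference −5).
The 21st slot belongs to track A; its 6th term is 972.

972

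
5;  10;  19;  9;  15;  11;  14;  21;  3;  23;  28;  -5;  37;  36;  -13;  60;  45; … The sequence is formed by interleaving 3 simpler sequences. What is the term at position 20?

55

Taking every 3rd term gives 3 separate tracks.
Track A = 5, 9, 14, 23, 37, 60: a Fibonacci-like recurrence a_n = a_{n-1} + a_{n-2}.
Track B = 10, 15, 21, 28, 36, 45: the triangular numbers T_4, T_5, ….
Track C = 19, 11, 3, -5, -13: arithmetic, step −8.
The 20th slot belongs to track B; its 7th term is 55.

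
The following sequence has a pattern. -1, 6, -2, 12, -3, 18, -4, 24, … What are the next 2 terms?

Taking every 2nd term gives 2 separate tracks.
Track A: -1, -2, -3, -4 — arithmetic with common difference −1.
Track B: 6, 12, 18, 24 — linear: a_n = 6·n.
Position 9 → track A, term 5 = -5.
Term 10 comes from track B (its 5th entry): 30.

-5, 30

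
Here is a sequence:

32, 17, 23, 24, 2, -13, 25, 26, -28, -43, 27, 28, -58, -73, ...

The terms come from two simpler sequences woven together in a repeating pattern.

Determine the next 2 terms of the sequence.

Positions follow the repeating pattern AABB; grouping by letter gives 2 tracks.
Subsequence A is 32, 17, 2, -13, -28, -43, -58, -73, which is arithmetic with common difference −15.
Subsequence B is 23, 24, 25, 26, 27, 28, which is linear: a_n = 22 + n.
Term 15 comes from subsequence B (its 7th entry): 29.
Position 16 → subsequence B, term 8 = 30.

29, 30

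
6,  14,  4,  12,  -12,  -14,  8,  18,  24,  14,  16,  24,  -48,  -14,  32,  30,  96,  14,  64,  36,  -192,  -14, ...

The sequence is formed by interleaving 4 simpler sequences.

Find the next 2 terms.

128, 42

Taking every 4th term gives 4 separate tracks.
Track A is 6, -12, 24, -48, 96, -192, which is multiplying by -2 each time.
Track B is 14, -14, 14, -14, 14, -14, which is alternating ±14.
Track C is 4, 8, 16, 32, 64, which is powers of 2.
Track D is 12, 18, 24, 30, 36, which is linear: a_n = 6 + 6·n.
The 23rd slot belongs to track C; its 6th term is 128.
Term 24 comes from track D (its 6th entry): 42.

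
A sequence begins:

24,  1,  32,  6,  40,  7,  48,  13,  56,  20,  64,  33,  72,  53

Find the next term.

80

Odd-indexed and even-indexed terms follow separate rules.
Subsequence A: 24, 32, 40, 48, 56, 64, 72 — arithmetic with common difference +8.
Subsequence B: 1, 6, 7, 13, 20, 33, 53 — each term equals the sum of the previous two.
Position 15 → subsequence A, term 8 = 80.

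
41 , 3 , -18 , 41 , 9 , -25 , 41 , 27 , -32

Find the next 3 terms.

41, 81, -39

Taking every 3rd term gives 3 separate tracks.
Stream A: 41, 41, 41 (always 41).
Stream B: 3, 9, 27 (powers of 3).
Stream C: -18, -25, -32 (arithmetic with common difference −7).
Position 10 → stream A, term 4 = 41.
Position 11 falls in stream B as its term 4, giving 81.
Term 12 comes from stream C (its 4th entry): -39.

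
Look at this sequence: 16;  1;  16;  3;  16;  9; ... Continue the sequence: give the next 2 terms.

The terms cycle through 2 interleaved subsequences.
Subsequence A: 16, 16, 16 (the constant sequence 16).
Subsequence B: 1, 3, 9 (geometric, ×3 each step).
The 7th slot belongs to subsequence A; its 4th term is 16.
Term 8 comes from subsequence B (its 4th entry): 27.

16, 27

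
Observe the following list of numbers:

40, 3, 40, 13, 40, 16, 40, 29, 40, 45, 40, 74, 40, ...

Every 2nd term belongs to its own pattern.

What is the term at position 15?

40

Split by position mod 2 into 2 tracks.
Track A: 40, 40, 40, 40, 40, 40, 40 — always 40.
Track B: 3, 13, 16, 29, 45, 74 — Fibonacci-style (each term is the sum of the two before it).
Term 15 comes from track A (its 8th entry): 40.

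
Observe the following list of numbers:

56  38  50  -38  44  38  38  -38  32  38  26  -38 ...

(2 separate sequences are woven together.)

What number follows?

The terms cycle through 2 interleaved subsequences.
Stream A: 56, 50, 44, 38, 32, 26 — arithmetic with common difference −6.
Stream B: 38, -38, 38, -38, 38, -38 — the oscillation 38·(−1)^(n+1).
Term 13 comes from stream A (its 7th entry): 20.

20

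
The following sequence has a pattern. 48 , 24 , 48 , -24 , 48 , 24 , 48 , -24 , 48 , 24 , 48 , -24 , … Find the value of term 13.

Positions 1, 3, 5, … form one subsequence and positions 2, 4, 6, … form another.
Subsequence A is 48, 48, 48, 48, 48, 48, which is constant 48.
Subsequence B is 24, -24, 24, -24, 24, -24, which is alternating ±24.
Position 13 falls in subsequence A as its term 7, giving 48.

48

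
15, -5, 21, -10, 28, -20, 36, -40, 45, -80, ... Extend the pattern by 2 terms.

Taking every 2nd term gives 2 separate tracks.
Track A: 15, 21, 28, 36, 45 — triangular numbers n(n+1)/2 for n = 5, 6, ….
Track B: -5, -10, -20, -40, -80 — a geometric progression (common ratio 2).
Position 11 → track A, term 6 = 55.
Position 12 falls in track B as its term 6, giving -160.

55, -160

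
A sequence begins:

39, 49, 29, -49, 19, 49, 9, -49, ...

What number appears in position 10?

49

Odd-indexed and even-indexed terms follow separate rules.
Subsequence A is 39, 29, 19, 9, which is arithmetic with common difference −10.
Subsequence B is 49, -49, 49, -49, which is alternating ±49.
The 10th slot belongs to subsequence B; its 5th term is 49.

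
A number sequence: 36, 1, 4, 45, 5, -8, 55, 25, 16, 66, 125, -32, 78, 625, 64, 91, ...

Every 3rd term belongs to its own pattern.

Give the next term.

3125

Split by position mod 3: positions 1, 4, 7, … form one track, and each other residue class forms its own.
Subsequence A = 36, 45, 55, 66, 78, 91: triangular numbers n(n+1)/2 for n = 8, 9, ….
Subsequence B = 1, 5, 25, 125, 625: successive powers of 5.
Subsequence C = 4, -8, 16, -32, 64: multiplying by -2 each time.
Term 17 comes from subsequence B (its 6th entry): 3125.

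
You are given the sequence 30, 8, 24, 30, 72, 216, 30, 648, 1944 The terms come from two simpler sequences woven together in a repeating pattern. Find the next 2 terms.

Reading positions in blocks of 3 reveals the pattern ABB — 2 tracks woven together.
Track A: 30, 30, 30 (constant 30).
Track B: 8, 24, 72, 216, 648, 1944 (geometric, ×3 each step).
Position 10 falls in track A as its term 4, giving 30.
The 11th slot belongs to track B; its 7th term is 5832.

30, 5832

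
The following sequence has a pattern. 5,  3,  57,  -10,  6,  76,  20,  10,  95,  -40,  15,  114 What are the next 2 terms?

80, 21

Split by position mod 3 into 3 tracks.
Stream A: 5, -10, 20, -40. A geometric progression (common ratio -2).
Stream B: 3, 6, 10, 15. Triangular numbers starting at T_2.
Stream C: 57, 76, 95, 114. Linear: a_n = 38 + 19·n.
Position 13 → stream A, term 5 = 80.
Position 14 falls in stream B as its term 5, giving 21.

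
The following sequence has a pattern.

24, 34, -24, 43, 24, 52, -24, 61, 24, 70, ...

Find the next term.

Positions 1, 3, 5, … form one subsequence and positions 2, 4, 6, … form another.
Track A: 24, -24, 24, -24, 24 — alternating ±24.
Track B: 34, 43, 52, 61, 70 — adding 9 each time.
Position 11 → track A, term 6 = -24.

-24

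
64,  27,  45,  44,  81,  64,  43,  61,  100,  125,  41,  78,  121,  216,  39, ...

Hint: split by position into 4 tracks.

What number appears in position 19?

Read the sequence 4 terms at a time; column i is its own pattern.
Track A: 64, 81, 100, 121 (perfect squares starting at 8²).
Track B: 27, 64, 125, 216 (perfect cubes starting at 3³).
Track C: 45, 43, 41, 39 (subtracting 2 each time).
Track D: 44, 61, 78 (arithmetic with common difference +17).
The 19th slot belongs to track C; its 5th term is 37.

37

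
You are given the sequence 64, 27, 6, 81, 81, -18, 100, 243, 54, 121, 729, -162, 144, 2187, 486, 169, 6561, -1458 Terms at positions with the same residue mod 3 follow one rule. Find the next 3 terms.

The terms cycle through 3 interleaved subsequences.
Track A = 64, 81, 100, 121, 144, 169: perfect squares starting at 8².
Track B = 27, 81, 243, 729, 2187, 6561: powers of 3.
Track C = 6, -18, 54, -162, 486, -1458: a geometric progression (common ratio -3).
Position 19 falls in track A as its term 7, giving 196.
Position 20 → track B, term 7 = 19683.
Position 21 falls in track C as its term 7, giving 4374.

196, 19683, 4374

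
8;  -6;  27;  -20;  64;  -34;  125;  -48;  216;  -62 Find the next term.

343

Positions 1, 3, 5, … form one subsequence and positions 2, 4, 6, … form another.
Stream A: 8, 27, 64, 125, 216 — the cubes 2³, 3³, 4³, ….
Stream B: -6, -20, -34, -48, -62 — arithmetic with common difference −14.
Term 11 comes from stream A (its 6th entry): 343.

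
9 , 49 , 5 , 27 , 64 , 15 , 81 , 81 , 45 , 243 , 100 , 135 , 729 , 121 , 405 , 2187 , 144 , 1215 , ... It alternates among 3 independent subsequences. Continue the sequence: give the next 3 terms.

6561, 169, 3645

Read the sequence 3 terms at a time; column i is its own pattern.
Track A is 9, 27, 81, 243, 729, 2187, which is powers of 3.
Track B is 49, 64, 81, 100, 121, 144, which is consecutive squares n² from n = 7.
Track C is 5, 15, 45, 135, 405, 1215, which is multiplying by 3 each time.
Position 19 falls in track A as its term 7, giving 6561.
The 20th slot belongs to track B; its 7th term is 169.
Position 21 falls in track C as its term 7, giving 3645.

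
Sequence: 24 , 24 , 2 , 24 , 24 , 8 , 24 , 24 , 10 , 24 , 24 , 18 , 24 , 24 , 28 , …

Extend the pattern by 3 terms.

24, 24, 46

Reading positions in blocks of 3 reveals the pattern AAB — 2 tracks woven together.
Track A: 24, 24, 24, 24, 24, 24, 24, 24, 24, 24 — the constant sequence 24.
Track B: 2, 8, 10, 18, 28 — a Fibonacci-like recurrence a_n = a_{n-1} + a_{n-2}.
Position 16 → track A, term 11 = 24.
The 17th slot belongs to track A; its 12th term is 24.
Position 18 → track B, term 6 = 46.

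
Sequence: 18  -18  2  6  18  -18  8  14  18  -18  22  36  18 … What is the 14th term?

Reading positions in blocks of 4 reveals the pattern AABB — 2 tracks woven together.
Stream A: 18, -18, 18, -18, 18, -18, 18. Alternating ±18.
Stream B: 2, 6, 8, 14, 22, 36. A Fibonacci-like recurrence a_n = a_{n-1} + a_{n-2}.
Position 14 falls in stream A as its term 8, giving -18.

-18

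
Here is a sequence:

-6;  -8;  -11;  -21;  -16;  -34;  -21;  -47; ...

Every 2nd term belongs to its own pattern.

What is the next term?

Positions 1, 3, 5, … form one subsequence and positions 2, 4, 6, … form another.
Stream A is -6, -11, -16, -21, which is linear: a_n = -1 − 5·n.
Stream B is -8, -21, -34, -47, which is arithmetic with common difference −13.
The 9th slot belongs to stream A; its 5th term is -26.

-26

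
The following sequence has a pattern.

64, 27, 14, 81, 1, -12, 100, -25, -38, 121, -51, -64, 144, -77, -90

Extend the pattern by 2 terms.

Reading positions in blocks of 3 reveals the pattern ABB — 2 tracks woven together.
Subsequence A: 64, 81, 100, 121, 144. Consecutive squares n² from n = 8.
Subsequence B: 27, 14, 1, -12, -25, -38, -51, -64, -77, -90. Arithmetic, step −13.
The 16th slot belongs to subsequence A; its 6th term is 169.
The 17th slot belongs to subsequence B; its 11th term is -103.

169, -103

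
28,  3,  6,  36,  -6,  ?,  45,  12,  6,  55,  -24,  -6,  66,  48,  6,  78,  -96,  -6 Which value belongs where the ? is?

-6

Split by position mod 3 into 3 tracks.
Stream A is 28, 36, 45, 55, 66, 78, which is triangular numbers starting at T_7.
Stream B is 3, -6, 12, -24, 48, -96, which is geometric, ×-2 each step.
Stream C is 6, ?, 6, -6, 6, -6, which is oscillating between 6 and -6.
Stream C's pattern makes the blank -6.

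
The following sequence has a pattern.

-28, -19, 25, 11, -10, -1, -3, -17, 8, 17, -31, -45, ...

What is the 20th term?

-101

Positions follow the repeating pattern AABB; grouping by letter gives 2 tracks.
Track A: -28, -19, -10, -1, 8, 17 (linear: a_n = -37 + 9·n).
Track B: 25, 11, -3, -17, -31, -45 (arithmetic with common difference −14).
Position 20 → track B, term 10 = -101.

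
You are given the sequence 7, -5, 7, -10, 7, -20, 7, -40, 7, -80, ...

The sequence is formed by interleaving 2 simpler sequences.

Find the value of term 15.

7

Odd-indexed and even-indexed terms follow separate rules.
Track A = 7, 7, 7, 7, 7: always 7.
Track B = -5, -10, -20, -40, -80: geometric, ×2 each step.
Term 15 comes from track A (its 8th entry): 7.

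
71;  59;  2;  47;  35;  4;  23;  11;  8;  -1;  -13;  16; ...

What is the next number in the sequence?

Reading positions in blocks of 3 reveals the pattern AAB — 2 tracks woven together.
Track A is 71, 59, 47, 35, 23, 11, -1, -13, which is linear: a_n = 83 − 12·n.
Track B is 2, 4, 8, 16, which is powers of 2.
Position 13 → track A, term 9 = -25.

-25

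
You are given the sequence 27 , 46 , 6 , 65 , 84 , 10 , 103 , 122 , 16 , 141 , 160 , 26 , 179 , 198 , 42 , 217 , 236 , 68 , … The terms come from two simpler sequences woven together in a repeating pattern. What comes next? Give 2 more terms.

Positions follow the repeating pattern AAB; grouping by letter gives 2 tracks.
Track A: 27, 46, 65, 84, 103, 122, 141, 160, 179, 198, 217, 236 — linear: a_n = 8 + 19·n.
Track B: 6, 10, 16, 26, 42, 68 — each term equals the sum of the previous two.
The 19th slot belongs to track A; its 13th term is 255.
Position 20 → track A, term 14 = 274.

255, 274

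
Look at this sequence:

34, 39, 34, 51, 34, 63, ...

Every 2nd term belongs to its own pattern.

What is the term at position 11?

34

The terms cycle through 2 interleaved subsequences.
Stream A: 34, 34, 34. Constant 34.
Stream B: 39, 51, 63. Linear: a_n = 27 + 12·n.
Term 11 comes from stream A (its 6th entry): 34.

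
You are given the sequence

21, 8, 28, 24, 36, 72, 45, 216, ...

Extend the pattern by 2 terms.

Split by position mod 2 into 2 tracks.
Subsequence A: 21, 28, 36, 45 — the triangular numbers T_6, T_7, ….
Subsequence B: 8, 24, 72, 216 — geometric with ratio 3.
Position 9 falls in subsequence A as its term 5, giving 55.
Position 10 falls in subsequence B as its term 5, giving 648.

55, 648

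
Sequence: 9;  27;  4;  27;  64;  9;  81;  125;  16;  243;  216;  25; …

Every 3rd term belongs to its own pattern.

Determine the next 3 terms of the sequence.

Split by position mod 3 into 3 tracks.
Subsequence A: 9, 27, 81, 243 — powers 3^2, 3^3, 3^4, ….
Subsequence B: 27, 64, 125, 216 — the cubes 3³, 4³, 5³, ….
Subsequence C: 4, 9, 16, 25 — the squares 2², 3², 4², ….
Position 13 falls in subsequence A as its term 5, giving 729.
Position 14 → subsequence B, term 5 = 343.
Position 15 → subsequence C, term 5 = 36.

729, 343, 36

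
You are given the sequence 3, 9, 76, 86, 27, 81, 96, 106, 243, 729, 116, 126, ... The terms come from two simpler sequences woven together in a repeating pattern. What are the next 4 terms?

The slot pattern repeats as AABB (period 4), so there are 2 interleaved tracks.
Track A: 3, 9, 27, 81, 243, 729 — successive powers of 3.
Track B: 76, 86, 96, 106, 116, 126 — linear: a_n = 66 + 10·n.
The 13th slot belongs to track A; its 7th term is 2187.
The 14th slot belongs to track A; its 8th term is 6561.
Position 15 falls in track B as its term 7, giving 136.
Position 16 falls in track B as its term 8, giving 146.

2187, 6561, 136, 146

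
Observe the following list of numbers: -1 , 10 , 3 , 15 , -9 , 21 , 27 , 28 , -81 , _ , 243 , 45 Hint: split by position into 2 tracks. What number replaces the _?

Taking every 2nd term gives 2 separate tracks.
Subsequence A: -1, 3, -9, 27, -81, 243 (multiplying by -3 each time).
Subsequence B: 10, 15, 21, 28, ?, 45 (triangular numbers n(n+1)/2 for n = 4, 5, …).
The gap is subsequence B's term 5; the rule gives 36.

36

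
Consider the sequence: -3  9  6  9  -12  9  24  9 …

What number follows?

The terms cycle through 2 interleaved subsequences.
Stream A: -3, 6, -12, 24. Geometric, ×-2 each step.
Stream B: 9, 9, 9, 9. Constant 9.
Term 9 comes from stream A (its 5th entry): -48.

-48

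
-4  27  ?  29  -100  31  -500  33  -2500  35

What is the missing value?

Taking every 2nd term gives 2 separate tracks.
Subsequence A = -4, ?, -100, -500, -2500: multiplying by 5 each time.
Subsequence B = 27, 29, 31, 33, 35: linear: a_n = 25 + 2·n.
Subsequence A's pattern makes the blank -20.

-20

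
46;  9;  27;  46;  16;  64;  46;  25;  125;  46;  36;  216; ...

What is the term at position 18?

Split by position mod 3 into 3 tracks.
Track A: 46, 46, 46, 46. Constant 46.
Track B: 9, 16, 25, 36. Consecutive squares n² from n = 3.
Track C: 27, 64, 125, 216. Perfect cubes starting at 3³.
Position 18 → track C, term 6 = 512.

512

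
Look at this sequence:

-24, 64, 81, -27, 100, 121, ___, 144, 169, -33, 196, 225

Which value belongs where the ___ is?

Positions follow the repeating pattern ABB; grouping by letter gives 2 tracks.
Track A: -24, -27, ?, -33 (linear: a_n = -21 − 3·n).
Track B: 64, 81, 100, 121, 144, 169, 196, 225 (the squares 8², 9², 10², …).
Filling track A at index 3 by its rule yields -30.

-30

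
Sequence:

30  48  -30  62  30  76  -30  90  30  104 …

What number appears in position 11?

Positions 1, 3, 5, … form one subsequence and positions 2, 4, 6, … form another.
Track A = 30, -30, 30, -30, 30: oscillating between 30 and -30.
Track B = 48, 62, 76, 90, 104: adding 14 each time.
Term 11 comes from track A (its 6th entry): -30.

-30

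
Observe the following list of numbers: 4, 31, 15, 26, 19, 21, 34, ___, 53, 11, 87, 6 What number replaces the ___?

16

Positions 1, 3, 5, … form one subsequence and positions 2, 4, 6, … form another.
Stream A: 4, 15, 19, 34, 53, 87 (Fibonacci-style (each term is the sum of the two before it)).
Stream B: 31, 26, 21, ?, 11, 6 (subtracting 5 each time).
The gap is stream B's term 4; the rule gives 16.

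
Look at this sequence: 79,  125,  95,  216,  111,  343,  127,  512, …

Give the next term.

The terms cycle through 2 interleaved subsequences.
Track A: 79, 95, 111, 127 (arithmetic with common difference +16).
Track B: 125, 216, 343, 512 (perfect cubes starting at 5³).
The 9th slot belongs to track A; its 5th term is 143.

143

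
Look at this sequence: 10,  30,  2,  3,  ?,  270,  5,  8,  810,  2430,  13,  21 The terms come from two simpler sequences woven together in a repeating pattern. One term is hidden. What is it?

Reading positions in blocks of 4 reveals the pattern AABB — 2 tracks woven together.
Track A = 10, 30, ?, 270, 810, 2430: geometric, ×3 each step.
Track B = 2, 3, 5, 8, 13, 21: a Fibonacci-like recurrence a_n = a_{n-1} + a_{n-2}.
Track A's pattern makes the blank 90.

90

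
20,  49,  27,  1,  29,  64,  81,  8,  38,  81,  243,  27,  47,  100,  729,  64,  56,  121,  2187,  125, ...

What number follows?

65

Taking every 4th term gives 4 separate tracks.
Subsequence A: 20, 29, 38, 47, 56. Adding 9 each time.
Subsequence B: 49, 64, 81, 100, 121. The squares 7², 8², 9², ….
Subsequence C: 27, 81, 243, 729, 2187. Successive powers of 3.
Subsequence D: 1, 8, 27, 64, 125. Perfect cubes starting at 1³.
Position 21 → subsequence A, term 6 = 65.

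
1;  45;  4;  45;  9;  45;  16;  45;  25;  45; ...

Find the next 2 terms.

Odd-indexed and even-indexed terms follow separate rules.
Subsequence A: 1, 4, 9, 16, 25 (the squares 1², 2², 3², …).
Subsequence B: 45, 45, 45, 45, 45 (the constant sequence 45).
The 11th slot belongs to subsequence A; its 6th term is 36.
Position 12 falls in subsequence B as its term 6, giving 45.

36, 45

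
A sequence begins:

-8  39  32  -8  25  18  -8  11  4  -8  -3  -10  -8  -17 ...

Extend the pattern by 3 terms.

The slot pattern repeats as ABB (period 3), so there are 2 interleaved tracks.
Track A is -8, -8, -8, -8, -8, which is the constant sequence -8.
Track B is 39, 32, 25, 18, 11, 4, -3, -10, -17, which is linear: a_n = 46 − 7·n.
Term 15 comes from track B (its 10th entry): -24.
Position 16 → track A, term 6 = -8.
The 17th slot belongs to track B; its 11th term is -31.

-24, -8, -31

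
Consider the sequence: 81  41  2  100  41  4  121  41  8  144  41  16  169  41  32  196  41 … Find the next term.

64

Split by position mod 3 into 3 tracks.
Track A = 81, 100, 121, 144, 169, 196: the squares 9², 10², 11², ….
Track B = 41, 41, 41, 41, 41, 41: the constant sequence 41.
Track C = 2, 4, 8, 16, 32: powers 2^1, 2^2, 2^3, ….
Position 18 falls in track C as its term 6, giving 64.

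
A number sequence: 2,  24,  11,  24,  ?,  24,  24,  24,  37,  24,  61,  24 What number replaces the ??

Positions 1, 3, 5, … form one subsequence and positions 2, 4, 6, … form another.
Track A: 2, 11, ?, 24, 37, 61 (each term equals the sum of the previous two).
Track B: 24, 24, 24, 24, 24, 24 (always 24).
Track A's pattern makes the blank 13.

13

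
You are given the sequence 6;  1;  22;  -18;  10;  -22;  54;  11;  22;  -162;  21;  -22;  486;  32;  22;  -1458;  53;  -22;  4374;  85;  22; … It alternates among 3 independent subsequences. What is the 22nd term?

Read the sequence 3 terms at a time; column i is its own pattern.
Stream A: 6, -18, 54, -162, 486, -1458, 4374 — geometric, ×-3 each step.
Stream B: 1, 10, 11, 21, 32, 53, 85 — each term equals the sum of the previous two.
Stream C: 22, -22, 22, -22, 22, -22, 22 — oscillating between 22 and -22.
The 22nd slot belongs to stream A; its 8th term is -13122.

-13122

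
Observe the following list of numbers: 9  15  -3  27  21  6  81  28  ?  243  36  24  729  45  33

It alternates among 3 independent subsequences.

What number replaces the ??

The terms cycle through 3 interleaved subsequences.
Stream A = 9, 27, 81, 243, 729: powers 3^2, 3^3, 3^4, ….
Stream B = 15, 21, 28, 36, 45: triangular numbers starting at T_5.
Stream C = -3, 6, ?, 24, 33: linear: a_n = -12 + 9·n.
Stream C's pattern makes the blank 15.

15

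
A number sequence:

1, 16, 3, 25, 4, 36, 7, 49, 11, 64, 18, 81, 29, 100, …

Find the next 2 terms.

Odd-indexed and even-indexed terms follow separate rules.
Subsequence A = 1, 3, 4, 7, 11, 18, 29: Fibonacci-style (each term is the sum of the two before it).
Subsequence B = 16, 25, 36, 49, 64, 81, 100: consecutive squares n² from n = 4.
Term 15 comes from subsequence A (its 8th entry): 47.
Position 16 falls in subsequence B as its term 8, giving 121.

47, 121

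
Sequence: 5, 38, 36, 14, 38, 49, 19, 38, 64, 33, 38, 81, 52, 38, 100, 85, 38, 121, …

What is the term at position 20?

The terms cycle through 3 interleaved subsequences.
Subsequence A = 5, 14, 19, 33, 52, 85: each term equals the sum of the previous two.
Subsequence B = 38, 38, 38, 38, 38, 38: constant 38.
Subsequence C = 36, 49, 64, 81, 100, 121: perfect squares starting at 6².
The 20th slot belongs to subsequence B; its 7th term is 38.

38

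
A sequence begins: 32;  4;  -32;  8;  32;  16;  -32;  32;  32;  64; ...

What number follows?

-32

Positions 1, 3, 5, … form one subsequence and positions 2, 4, 6, … form another.
Subsequence A = 32, -32, 32, -32, 32: alternating ±32.
Subsequence B = 4, 8, 16, 32, 64: powers of 2.
Position 11 falls in subsequence A as its term 6, giving -32.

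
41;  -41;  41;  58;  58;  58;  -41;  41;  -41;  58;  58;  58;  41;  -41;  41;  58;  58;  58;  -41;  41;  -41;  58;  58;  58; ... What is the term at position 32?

Reading positions in blocks of 6 reveals the pattern AAABBB — 2 tracks woven together.
Subsequence A: 41, -41, 41, -41, 41, -41, 41, -41, 41, -41, 41, -41. Oscillating between 41 and -41.
Subsequence B: 58, 58, 58, 58, 58, 58, 58, 58, 58, 58, 58, 58. Always 58.
Term 32 comes from subsequence A (its 17th entry): 41.

41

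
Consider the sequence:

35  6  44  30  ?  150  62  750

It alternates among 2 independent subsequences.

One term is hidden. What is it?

Positions 1, 3, 5, … form one subsequence and positions 2, 4, 6, … form another.
Track A: 35, 44, ?, 62. Linear: a_n = 26 + 9·n.
Track B: 6, 30, 150, 750. A geometric progression (common ratio 5).
The gap is track A's term 3; the rule gives 53.

53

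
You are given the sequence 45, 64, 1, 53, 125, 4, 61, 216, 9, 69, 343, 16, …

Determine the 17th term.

729

Read the sequence 3 terms at a time; column i is its own pattern.
Track A: 45, 53, 61, 69 — adding 8 each time.
Track B: 64, 125, 216, 343 — perfect cubes starting at 4³.
Track C: 1, 4, 9, 16 — the squares 1², 2², 3², ….
Position 17 falls in track B as its term 6, giving 729.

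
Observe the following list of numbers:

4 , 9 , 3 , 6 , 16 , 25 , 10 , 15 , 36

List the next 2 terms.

49, 21

The slot pattern repeats as AABB (period 4), so there are 2 interleaved tracks.
Subsequence A: 4, 9, 16, 25, 36. Perfect squares starting at 2².
Subsequence B: 3, 6, 10, 15. Triangular numbers starting at T_2.
The 10th slot belongs to subsequence A; its 6th term is 49.
Term 11 comes from subsequence B (its 5th entry): 21.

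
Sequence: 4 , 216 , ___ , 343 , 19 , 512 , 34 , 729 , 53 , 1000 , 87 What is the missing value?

Taking every 2nd term gives 2 separate tracks.
Track A: 4, ?, 19, 34, 53, 87 — Fibonacci-style (each term is the sum of the two before it).
Track B: 216, 343, 512, 729, 1000 — the cubes 6³, 7³, 8³, ….
Filling track A at index 2 by its rule yields 15.

15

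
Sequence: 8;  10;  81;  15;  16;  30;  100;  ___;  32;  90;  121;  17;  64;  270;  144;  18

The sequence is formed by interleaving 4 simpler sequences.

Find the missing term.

Read the sequence 4 terms at a time; column i is its own pattern.
Track A is 8, 16, 32, 64, which is powers 2^3, 2^4, 2^5, ….
Track B is 10, 30, 90, 270, which is geometric with ratio 3.
Track C is 81, 100, 121, 144, which is perfect squares starting at 9².
Track D is 15, ?, 17, 18, which is linear: a_n = 14 + n.
The gap is track D's term 2; the rule gives 16.

16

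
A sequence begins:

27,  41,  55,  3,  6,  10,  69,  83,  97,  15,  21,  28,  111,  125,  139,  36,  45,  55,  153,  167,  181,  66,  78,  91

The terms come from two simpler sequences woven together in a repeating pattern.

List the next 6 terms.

195, 209, 223, 105, 120, 136

Positions follow the repeating pattern AAABBB; grouping by letter gives 2 tracks.
Track A: 27, 41, 55, 69, 83, 97, 111, 125, 139, 153, 167, 181. Linear: a_n = 13 + 14·n.
Track B: 3, 6, 10, 15, 21, 28, 36, 45, 55, 66, 78, 91. Triangular numbers n(n+1)/2 for n = 2, 3, ….
Term 25 comes from track A (its 13th entry): 195.
Term 26 comes from track A (its 14th entry): 209.
Position 27 → track A, term 15 = 223.
The 28th slot belongs to track B; its 13th term is 105.
Position 29 → track B, term 14 = 120.
The 30th slot belongs to track B; its 15th term is 136.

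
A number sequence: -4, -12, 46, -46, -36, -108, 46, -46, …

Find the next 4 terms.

-324, -972, 46, -46

Reading positions in blocks of 4 reveals the pattern AABB — 2 tracks woven together.
Track A: -4, -12, -36, -108 — a geometric progression (common ratio 3).
Track B: 46, -46, 46, -46 — oscillating between 46 and -46.
The 9th slot belongs to track A; its 5th term is -324.
The 10th slot belongs to track A; its 6th term is -972.
The 11th slot belongs to track B; its 5th term is 46.
Position 12 → track B, term 6 = -46.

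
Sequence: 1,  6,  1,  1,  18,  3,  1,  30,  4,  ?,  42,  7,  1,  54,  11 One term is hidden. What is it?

1

Taking every 3rd term gives 3 separate tracks.
Subsequence A: 1, 1, 1, ?, 1 (always 1).
Subsequence B: 6, 18, 30, 42, 54 (linear: a_n = -6 + 12·n).
Subsequence C: 1, 3, 4, 7, 11 (each term equals the sum of the previous two).
Filling subsequence A at index 4 by its rule yields 1.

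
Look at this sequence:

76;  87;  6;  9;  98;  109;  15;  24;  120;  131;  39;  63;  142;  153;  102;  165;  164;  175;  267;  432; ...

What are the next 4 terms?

Positions follow the repeating pattern AABB; grouping by letter gives 2 tracks.
Stream A: 76, 87, 98, 109, 120, 131, 142, 153, 164, 175 (linear: a_n = 65 + 11·n).
Stream B: 6, 9, 15, 24, 39, 63, 102, 165, 267, 432 (a Fibonacci-like recurrence a_n = a_{n-1} + a_{n-2}).
Position 21 falls in stream A as its term 11, giving 186.
Position 22 → stream A, term 12 = 197.
Position 23 → stream B, term 11 = 699.
Term 24 comes from stream B (its 12th entry): 1131.

186, 197, 699, 1131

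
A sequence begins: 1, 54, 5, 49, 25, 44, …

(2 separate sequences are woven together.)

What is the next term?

Split by position mod 2 into 2 tracks.
Track A: 1, 5, 25 — a geometric progression (common ratio 5).
Track B: 54, 49, 44 — arithmetic, step −5.
Position 7 falls in track A as its term 4, giving 125.

125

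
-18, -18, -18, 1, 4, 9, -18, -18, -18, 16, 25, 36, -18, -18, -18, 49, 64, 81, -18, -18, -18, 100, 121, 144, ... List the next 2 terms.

-18, -18

Reading positions in blocks of 6 reveals the pattern AAABBB — 2 tracks woven together.
Track A: -18, -18, -18, -18, -18, -18, -18, -18, -18, -18, -18, -18. Always -18.
Track B: 1, 4, 9, 16, 25, 36, 49, 64, 81, 100, 121, 144. The squares 1², 2², 3², ….
Position 25 falls in track A as its term 13, giving -18.
Position 26 → track A, term 14 = -18.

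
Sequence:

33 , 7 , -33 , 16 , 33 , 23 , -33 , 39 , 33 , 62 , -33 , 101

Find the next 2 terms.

33, 163

The terms cycle through 2 interleaved subsequences.
Track A: 33, -33, 33, -33, 33, -33 — alternating ±33.
Track B: 7, 16, 23, 39, 62, 101 — each term equals the sum of the previous two.
Position 13 falls in track A as its term 7, giving 33.
Position 14 → track B, term 7 = 163.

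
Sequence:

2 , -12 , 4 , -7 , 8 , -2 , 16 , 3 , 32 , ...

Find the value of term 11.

Split by position mod 2 into 2 tracks.
Track A = 2, 4, 8, 16, 32: powers of 2.
Track B = -12, -7, -2, 3: arithmetic, step +5.
Term 11 comes from track A (its 6th entry): 64.

64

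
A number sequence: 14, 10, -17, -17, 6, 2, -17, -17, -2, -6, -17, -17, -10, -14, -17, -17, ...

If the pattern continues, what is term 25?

Reading positions in blocks of 4 reveals the pattern AABB — 2 tracks woven together.
Subsequence A: 14, 10, 6, 2, -2, -6, -10, -14 (subtracting 4 each time).
Subsequence B: -17, -17, -17, -17, -17, -17, -17, -17 (constant -17).
Position 25 → subsequence A, term 13 = -34.

-34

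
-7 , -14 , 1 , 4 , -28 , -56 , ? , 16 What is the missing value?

9

The slot pattern repeats as AABB (period 4), so there are 2 interleaved tracks.
Subsequence A = -7, -14, -28, -56: multiplying by 2 each time.
Subsequence B = 1, 4, ?, 16: the squares 1², 2², 3², ….
The gap is subsequence B's term 3; the rule gives 9.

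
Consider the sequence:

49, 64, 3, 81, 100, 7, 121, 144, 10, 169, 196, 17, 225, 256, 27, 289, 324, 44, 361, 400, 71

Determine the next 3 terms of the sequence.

441, 484, 115

Positions follow the repeating pattern AAB; grouping by letter gives 2 tracks.
Track A = 49, 64, 81, 100, 121, 144, 169, 196, 225, 256, 289, 324, 361, 400: perfect squares starting at 7².
Track B = 3, 7, 10, 17, 27, 44, 71: a Fibonacci-like recurrence a_n = a_{n-1} + a_{n-2}.
Term 22 comes from track A (its 15th entry): 441.
Position 23 → track A, term 16 = 484.
Position 24 → track B, term 8 = 115.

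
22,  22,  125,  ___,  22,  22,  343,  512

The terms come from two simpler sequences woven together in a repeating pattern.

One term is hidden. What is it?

216

Reading positions in blocks of 4 reveals the pattern AABB — 2 tracks woven together.
Track A: 22, 22, 22, 22. The constant sequence 22.
Track B: 125, ?, 343, 512. The cubes 5³, 6³, 7³, ….
So the missing entry in track B is 216.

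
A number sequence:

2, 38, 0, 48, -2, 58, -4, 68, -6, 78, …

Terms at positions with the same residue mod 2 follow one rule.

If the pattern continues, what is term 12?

88

Odd-indexed and even-indexed terms follow separate rules.
Stream A = 2, 0, -2, -4, -6: subtracting 2 each time.
Stream B = 38, 48, 58, 68, 78: linear: a_n = 28 + 10·n.
Position 12 falls in stream B as its term 6, giving 88.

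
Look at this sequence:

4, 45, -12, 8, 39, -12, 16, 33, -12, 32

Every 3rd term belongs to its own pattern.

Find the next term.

Split by position mod 3 into 3 tracks.
Subsequence A: 4, 8, 16, 32 (powers 2^2, 2^3, 2^4, …).
Subsequence B: 45, 39, 33 (linear: a_n = 51 − 6·n).
Subsequence C: -12, -12, -12 (constant -12).
Position 11 falls in subsequence B as its term 4, giving 27.

27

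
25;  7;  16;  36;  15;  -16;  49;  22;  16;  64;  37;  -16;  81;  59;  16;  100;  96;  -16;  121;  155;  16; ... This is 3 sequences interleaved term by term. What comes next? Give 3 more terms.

Taking every 3rd term gives 3 separate tracks.
Subsequence A is 25, 36, 49, 64, 81, 100, 121, which is consecutive squares n² from n = 5.
Subsequence B is 7, 15, 22, 37, 59, 96, 155, which is a Fibonacci-like recurrence a_n = a_{n-1} + a_{n-2}.
Subsequence C is 16, -16, 16, -16, 16, -16, 16, which is oscillating between 16 and -16.
The 22nd slot belongs to subsequence A; its 8th term is 144.
The 23rd slot belongs to subsequence B; its 8th term is 251.
The 24th slot belongs to subsequence C; its 8th term is -16.

144, 251, -16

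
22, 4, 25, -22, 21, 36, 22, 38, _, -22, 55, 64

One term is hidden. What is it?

Taking every 3rd term gives 3 separate tracks.
Track A is 22, -22, 22, -22, which is the oscillation 22·(−1)^(n+1).
Track B is 4, 21, 38, 55, which is arithmetic with common difference +17.
Track C is 25, 36, ?, 64, which is consecutive squares n² from n = 5.
Track C's pattern makes the blank 49.

49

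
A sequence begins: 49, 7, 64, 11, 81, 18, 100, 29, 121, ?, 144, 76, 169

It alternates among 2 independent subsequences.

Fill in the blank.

Odd-indexed and even-indexed terms follow separate rules.
Subsequence A is 49, 64, 81, 100, 121, 144, 169, which is the squares 7², 8², 9², ….
Subsequence B is 7, 11, 18, 29, ?, 76, which is Fibonacci-style (each term is the sum of the two before it).
Filling subsequence B at index 5 by its rule yields 47.

47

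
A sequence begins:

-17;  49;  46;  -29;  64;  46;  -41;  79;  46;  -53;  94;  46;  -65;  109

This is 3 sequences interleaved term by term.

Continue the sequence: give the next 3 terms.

46, -77, 124

Read the sequence 3 terms at a time; column i is its own pattern.
Track A = -17, -29, -41, -53, -65: linear: a_n = -5 − 12·n.
Track B = 49, 64, 79, 94, 109: linear: a_n = 34 + 15·n.
Track C = 46, 46, 46, 46: always 46.
The 15th slot belongs to track C; its 5th term is 46.
The 16th slot belongs to track A; its 6th term is -77.
The 17th slot belongs to track B; its 6th term is 124.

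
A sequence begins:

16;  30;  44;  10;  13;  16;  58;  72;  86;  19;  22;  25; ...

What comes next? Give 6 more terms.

100, 114, 128, 28, 31, 34

Reading positions in blocks of 6 reveals the pattern AAABBB — 2 tracks woven together.
Stream A = 16, 30, 44, 58, 72, 86: arithmetic, step +14.
Stream B = 10, 13, 16, 19, 22, 25: arithmetic with common difference +3.
Position 13 → stream A, term 7 = 100.
Term 14 comes from stream A (its 8th entry): 114.
Position 15 → stream A, term 9 = 128.
Position 16 falls in stream B as its term 7, giving 28.
Term 17 comes from stream B (its 8th entry): 31.
Position 18 falls in stream B as its term 9, giving 34.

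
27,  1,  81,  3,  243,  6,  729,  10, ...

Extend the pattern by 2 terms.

2187, 15

Positions 1, 3, 5, … form one subsequence and positions 2, 4, 6, … form another.
Track A: 27, 81, 243, 729. Powers 3^3, 3^4, 3^5, ….
Track B: 1, 3, 6, 10. Triangular numbers starting at T_1.
The 9th slot belongs to track A; its 5th term is 2187.
Position 10 → track B, term 5 = 15.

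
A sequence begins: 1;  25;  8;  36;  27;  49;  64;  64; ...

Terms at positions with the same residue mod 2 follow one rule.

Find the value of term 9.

Odd-indexed and even-indexed terms follow separate rules.
Subsequence A: 1, 8, 27, 64. Consecutive cubes n³ from n = 1.
Subsequence B: 25, 36, 49, 64. The squares 5², 6², 7², ….
Term 9 comes from subsequence A (its 5th entry): 125.

125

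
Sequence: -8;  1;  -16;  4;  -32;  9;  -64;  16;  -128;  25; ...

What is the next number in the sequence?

The terms cycle through 2 interleaved subsequences.
Track A: -8, -16, -32, -64, -128. Geometric with ratio 2.
Track B: 1, 4, 9, 16, 25. The squares 1², 2², 3², ….
Term 11 comes from track A (its 6th entry): -256.

-256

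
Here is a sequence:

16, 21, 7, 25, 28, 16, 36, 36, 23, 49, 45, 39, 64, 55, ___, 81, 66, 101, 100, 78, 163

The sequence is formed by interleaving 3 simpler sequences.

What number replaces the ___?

Split by position mod 3 into 3 tracks.
Track A = 16, 25, 36, 49, 64, 81, 100: perfect squares starting at 4².
Track B = 21, 28, 36, 45, 55, 66, 78: triangular numbers starting at T_6.
Track C = 7, 16, 23, 39, ?, 101, 163: Fibonacci-style (each term is the sum of the two before it).
Track C's pattern makes the blank 62.

62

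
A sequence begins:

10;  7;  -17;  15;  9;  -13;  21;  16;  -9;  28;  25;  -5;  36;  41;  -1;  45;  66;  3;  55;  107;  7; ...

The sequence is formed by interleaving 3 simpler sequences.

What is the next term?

Taking every 3rd term gives 3 separate tracks.
Track A: 10, 15, 21, 28, 36, 45, 55 — the triangular numbers T_4, T_5, ….
Track B: 7, 9, 16, 25, 41, 66, 107 — Fibonacci-style (each term is the sum of the two before it).
Track C: -17, -13, -9, -5, -1, 3, 7 — adding 4 each time.
Term 22 comes from track A (its 8th entry): 66.

66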